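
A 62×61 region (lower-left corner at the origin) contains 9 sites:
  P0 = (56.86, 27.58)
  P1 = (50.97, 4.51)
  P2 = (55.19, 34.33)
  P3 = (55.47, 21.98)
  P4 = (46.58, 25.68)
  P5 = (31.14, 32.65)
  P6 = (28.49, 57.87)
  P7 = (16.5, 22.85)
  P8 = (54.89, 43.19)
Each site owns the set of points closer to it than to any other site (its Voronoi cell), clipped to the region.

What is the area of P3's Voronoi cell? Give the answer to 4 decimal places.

Area of P3's cell: 152.8921

1. box [0,62]×[0,61]: [(0, 0) (62, 0) (62, 61) (0, 61)]
2. ⊥bis P3·P0 via (56.165,24.78): [(0, 38.721) (0, 0) (62, 0) (62, 23.3317)]  |A|=1923.6314
3. ⊥bis P3·P1 via (53.22,13.245): [(0, 38.721) (0, 26.9536) (62, 10.9834) (62, 23.3317)]  |A|=747.5828
4. ⊥bis P3·P2 via (55.33,28.155): [(43.636, 27.8899) (0.1894, 26.9048) (62, 10.9834) (62, 23.3317)]  |A|=489.6902
5. ⊥bis P3·P4 via (51.025,23.83): [(51.8646, 25.8474) (47.2586, 14.7806) (62, 10.9834) (62, 23.3317)]  |A|=152.8921
6. ⊥bis P3·P5 via (43.305,27.315): [(51.8646, 25.8474) (47.2586, 14.7806) (62, 10.9834) (62, 23.3317)]  |A|=152.8921
7. ⊥bis P3·P6 via (41.98,39.925): [(51.8646, 25.8474) (47.2586, 14.7806) (62, 10.9834) (62, 23.3317)]  |A|=152.8921
8. ⊥bis P3·P7 via (35.985,22.415): [(51.8646, 25.8474) (47.2586, 14.7806) (62, 10.9834) (62, 23.3317)]  |A|=152.8921
9. ⊥bis P3·P8 via (55.18,32.585): [(51.8646, 25.8474) (47.2586, 14.7806) (62, 10.9834) (62, 23.3317)]  |A|=152.8921
10. canonical 4-gon: [(51.8646, 25.8474) (47.2586, 14.7806) (62, 10.9834) (62, 23.3317)]
11. shoelace: 152.8921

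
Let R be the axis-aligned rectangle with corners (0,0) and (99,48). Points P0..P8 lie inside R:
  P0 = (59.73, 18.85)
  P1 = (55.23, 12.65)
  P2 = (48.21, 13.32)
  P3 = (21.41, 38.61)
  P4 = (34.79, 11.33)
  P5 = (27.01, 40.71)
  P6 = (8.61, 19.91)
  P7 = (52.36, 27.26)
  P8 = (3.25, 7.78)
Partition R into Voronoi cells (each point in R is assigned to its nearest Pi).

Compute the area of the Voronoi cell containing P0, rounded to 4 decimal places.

Area of P0's cell: 1524.8015

1. box [0,99]×[0,48]: [(0, 0) (99, 0) (99, 48) (0, 48)]
2. ⊥bis P0·P1 via (57.48,15.75): [(79.18, 0) (99, 0) (99, 48) (13.0467, 48)]  |A|=2538.56
3. ⊥bis P0·P2 via (53.97,16.085): [(52.34, 19.4807) (79.18, 0) (99, 0) (99, 48) (38.6497, 48)]  |A|=2173.4695
4. ⊥bis P0·P3 via (40.57,28.73): [(44.3661, 36.0917) (52.34, 19.4807) (79.18, 0) (99, 0) (99, 48) (50.5067, 48)]  |A|=2102.8708
5. ⊥bis P0·P4 via (47.26,15.09): [(44.3661, 36.0917) (52.34, 19.4807) (79.18, 0) (99, 0) (99, 48) (50.5067, 48)]  |A|=2102.8708
6. ⊥bis P0·P5 via (43.37,29.78): [(45.7127, 33.2865) (52.34, 19.4807) (79.18, 0) (99, 0) (99, 48) (55.5427, 48)]  |A|=2049.1923
7. ⊥bis P0·P6 via (34.17,19.38): [(45.7127, 33.2865) (52.34, 19.4807) (79.18, 0) (99, 0) (99, 48) (55.5427, 48)]  |A|=2049.1923
8. ⊥bis P0·P7 via (56.045,23.055): [(52.2293, 19.7112) (52.34, 19.4807) (79.18, 0) (99, 0) (99, 48) (84.5101, 48)]  |A|=1524.8015
9. ⊥bis P0·P8 via (31.49,13.315): [(52.2293, 19.7112) (52.34, 19.4807) (79.18, 0) (99, 0) (99, 48) (84.5101, 48)]  |A|=1524.8015
10. canonical 6-gon: [(52.2293, 19.7112) (52.34, 19.4807) (79.18, 0) (99, 0) (99, 48) (84.5101, 48)]
11. shoelace: 1524.8015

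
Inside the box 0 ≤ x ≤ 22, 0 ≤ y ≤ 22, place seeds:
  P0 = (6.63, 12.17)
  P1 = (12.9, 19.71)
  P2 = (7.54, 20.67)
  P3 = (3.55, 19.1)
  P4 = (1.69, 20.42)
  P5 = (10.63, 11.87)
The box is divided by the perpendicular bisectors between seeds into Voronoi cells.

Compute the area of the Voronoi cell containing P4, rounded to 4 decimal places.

1. box [0,22]×[0,22]: [(0, 0) (22, 0) (22, 22) (0, 22)]
2. ⊥bis P4·P0 via (4.16,16.295): [(0, 13.804) (13.6876, 22) (0, 22)]  |A|=56.0914
3. ⊥bis P4·P1 via (7.295,20.065): [(0, 13.804) (7.1704, 18.0976) (7.4176, 22) (0, 22)]  |A|=43.8573
4. ⊥bis P4·P2 via (4.615,20.545): [(0, 13.804) (4.7807, 16.6667) (4.5528, 22) (0, 22)]  |A|=31.7322
5. ⊥bis P4·P3 via (2.62,19.76): [(0, 16.0682) (4.2097, 22) (0, 22)]  |A|=12.4855
6. ⊥bis P4·P5 via (6.16,16.145): [(0, 16.0682) (4.2097, 22) (0, 22)]  |A|=12.4855
7. canonical 3-gon: [(0, 16.0682) (4.2097, 22) (0, 22)]
8. shoelace: 12.4855

Area of P4's cell: 12.4855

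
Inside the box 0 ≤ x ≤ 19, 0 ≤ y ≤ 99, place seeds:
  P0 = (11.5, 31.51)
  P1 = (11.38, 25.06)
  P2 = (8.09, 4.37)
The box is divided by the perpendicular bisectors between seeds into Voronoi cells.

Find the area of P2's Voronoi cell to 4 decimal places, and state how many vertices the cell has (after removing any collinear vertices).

Area of P2's cell: 280.2950 (4 vertices)

1. box [0,19]×[0,99]: [(0, 0) (19, 0) (19, 99) (0, 99)]
2. ⊥bis P2·P0 via (9.795,17.94): [(0, 19.1707) (0, 0) (19, 0) (19, 16.7834)]  |A|=341.5642
3. ⊥bis P2·P1 via (9.735,14.715): [(0, 16.263) (0, 0) (19, 0) (19, 13.2417)]  |A|=280.295
4. canonical 4-gon: [(0, 16.263) (0, 0) (19, 0) (19, 13.2417)]
5. shoelace: 280.295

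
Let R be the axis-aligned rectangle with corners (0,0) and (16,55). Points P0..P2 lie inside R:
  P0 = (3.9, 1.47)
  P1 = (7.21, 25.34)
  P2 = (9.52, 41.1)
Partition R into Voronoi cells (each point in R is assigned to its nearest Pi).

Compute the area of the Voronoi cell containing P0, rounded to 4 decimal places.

Area of P0's cell: 209.0553

1. box [0,16]×[0,55]: [(0, 0) (16, 0) (16, 55) (0, 55)]
2. ⊥bis P0·P1 via (5.555,13.405): [(0, 14.1753) (0, 0) (16, 0) (16, 11.9566)]  |A|=209.0553
3. ⊥bis P0·P2 via (6.71,21.285): [(0, 14.1753) (0, 0) (16, 0) (16, 11.9566)]  |A|=209.0553
4. canonical 4-gon: [(0, 14.1753) (0, 0) (16, 0) (16, 11.9566)]
5. shoelace: 209.0553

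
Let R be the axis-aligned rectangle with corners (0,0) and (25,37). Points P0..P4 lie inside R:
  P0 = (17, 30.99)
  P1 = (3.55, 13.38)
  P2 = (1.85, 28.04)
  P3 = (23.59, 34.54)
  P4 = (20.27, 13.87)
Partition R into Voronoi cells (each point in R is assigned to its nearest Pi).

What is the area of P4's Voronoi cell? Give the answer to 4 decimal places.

1. box [0,25]×[0,37]: [(0, 0) (25, 0) (25, 37) (0, 37)]
2. ⊥bis P4·P0 via (18.635,22.43): [(0, 18.8706) (0, 0) (25, 0) (25, 23.6457)]  |A|=531.4547
3. ⊥bis P4·P1 via (11.91,13.625): [(11.6908, 21.1036) (12.3093, 0) (25, 0) (25, 23.6457)]  |A|=291.2626
4. ⊥bis P4·P2 via (11.06,20.955): [(11.6908, 21.1036) (12.3093, 0) (25, 0) (25, 23.6457)]  |A|=291.2626
5. ⊥bis P4·P3 via (21.93,24.205): [(11.6908, 21.1036) (12.3093, 0) (25, 0) (25, 23.6457)]  |A|=291.2626
6. canonical 4-gon: [(11.6908, 21.1036) (12.3093, 0) (25, 0) (25, 23.6457)]
7. shoelace: 291.2626

Area of P4's cell: 291.2626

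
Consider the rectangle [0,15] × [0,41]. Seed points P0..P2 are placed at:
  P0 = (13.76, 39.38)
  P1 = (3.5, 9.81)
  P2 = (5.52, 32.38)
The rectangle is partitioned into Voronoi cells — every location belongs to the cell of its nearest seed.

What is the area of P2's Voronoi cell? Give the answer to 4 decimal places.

Area of P2's cell: 247.1017

1. box [0,15]×[0,41]: [(0, 0) (15, 0) (15, 41) (0, 41)]
2. ⊥bis P2·P0 via (9.64,35.88): [(0, 0) (15, 0) (15, 29.5705) (5.2905, 41) (0, 41)]  |A|=559.5126
3. ⊥bis P2·P1 via (4.51,21.095): [(0, 21.4986) (15, 20.1562) (15, 29.5705) (5.2905, 41) (0, 41)]  |A|=247.1017
4. canonical 5-gon: [(0, 21.4986) (15, 20.1562) (15, 29.5705) (5.2905, 41) (0, 41)]
5. shoelace: 247.1017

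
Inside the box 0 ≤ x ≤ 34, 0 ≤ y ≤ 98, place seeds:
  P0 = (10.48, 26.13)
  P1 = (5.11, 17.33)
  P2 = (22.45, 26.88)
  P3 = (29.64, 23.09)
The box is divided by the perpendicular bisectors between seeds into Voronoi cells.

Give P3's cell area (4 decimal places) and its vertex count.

Area of P3's cell: 367.2133 (4 vertices)

1. box [0,34]×[0,98]: [(0, 0) (34, 0) (34, 98) (0, 98)]
2. ⊥bis P3·P0 via (20.06,24.61): [(16.1553, 0) (34, 0) (34, 98) (31.7043, 98)]  |A|=986.8784
3. ⊥bis P3·P1 via (17.375,20.21): [(18.5607, 15.1605) (22.1206, 0) (34, 0) (34, 98) (31.7043, 98)]  |A|=941.6599
4. ⊥bis P3·P2 via (26.045,24.985): [(19.2712, 12.1345) (22.1206, 0) (34, 0) (34, 40.0764)]  |A|=367.2133
5. canonical 4-gon: [(19.2712, 12.1345) (22.1206, 0) (34, 0) (34, 40.0764)]
6. shoelace: 367.2133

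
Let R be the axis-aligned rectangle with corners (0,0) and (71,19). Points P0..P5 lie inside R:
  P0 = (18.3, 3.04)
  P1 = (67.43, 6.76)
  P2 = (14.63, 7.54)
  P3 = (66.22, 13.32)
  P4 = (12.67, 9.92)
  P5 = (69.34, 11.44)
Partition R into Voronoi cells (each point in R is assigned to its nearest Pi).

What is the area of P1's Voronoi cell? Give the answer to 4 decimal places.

1. box [0,71]×[0,19]: [(0, 0) (71, 0) (71, 19) (0, 19)]
2. ⊥bis P1·P0 via (42.865,4.9): [(43.236, 0) (71, 0) (71, 19) (41.7974, 19)]  |A|=541.1827
3. ⊥bis P1·P2 via (41.03,7.15): [(43.236, 0) (71, 0) (71, 19) (41.7974, 19)]  |A|=541.1827
4. ⊥bis P1·P3 via (66.825,10.04): [(42.8112, 5.6106) (43.236, 0) (71, 0) (71, 10.8101)]  |A|=230.2483
5. ⊥bis P1·P4 via (40.05,8.34): [(42.8112, 5.6106) (43.236, 0) (71, 0) (71, 10.8101)]  |A|=230.2483
6. ⊥bis P1·P5 via (68.385,9.1): [(66.3131, 9.9456) (42.8112, 5.6106) (43.236, 0) (71, 0) (71, 8.0328)]  |A|=223.7398
7. canonical 5-gon: [(66.3131, 9.9456) (42.8112, 5.6106) (43.236, 0) (71, 0) (71, 8.0328)]
8. shoelace: 223.7398

Area of P1's cell: 223.7398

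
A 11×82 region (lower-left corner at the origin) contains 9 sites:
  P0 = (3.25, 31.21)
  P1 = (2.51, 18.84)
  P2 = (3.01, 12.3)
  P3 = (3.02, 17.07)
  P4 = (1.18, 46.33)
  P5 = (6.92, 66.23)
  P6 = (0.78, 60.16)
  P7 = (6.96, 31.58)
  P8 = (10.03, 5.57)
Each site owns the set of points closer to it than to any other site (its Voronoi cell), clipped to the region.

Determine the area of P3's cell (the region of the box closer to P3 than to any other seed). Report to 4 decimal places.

1. box [0,11]×[0,82]: [(0, 0) (11, 0) (11, 82) (0, 82)]
2. ⊥bis P3·P0 via (3.135,24.14): [(0, 24.191) (0, 0) (11, 0) (11, 24.0121)]  |A|=265.1168
3. ⊥bis P3·P1 via (2.765,17.955): [(0, 17.1583) (0, 0) (11, 0) (11, 20.3278)]  |A|=206.1736
4. ⊥bis P3·P2 via (3.015,14.685): [(0, 17.1583) (0, 14.6913) (11, 14.6683) (11, 20.3278)]  |A|=44.6959
5. ⊥bis P3·P4 via (2.1,31.7): [(0, 17.1583) (0, 14.6913) (11, 14.6683) (11, 20.3278)]  |A|=44.6959
6. ⊥bis P3·P5 via (4.97,41.65): [(0, 17.1583) (0, 14.6913) (11, 14.6683) (11, 20.3278)]  |A|=44.6959
7. ⊥bis P3·P6 via (1.9,38.615): [(0, 17.1583) (0, 14.6913) (11, 14.6683) (11, 20.3278)]  |A|=44.6959
8. ⊥bis P3·P7 via (4.99,24.325): [(0, 17.1583) (0, 14.6913) (11, 14.6683) (11, 20.3278)]  |A|=44.6959
9. ⊥bis P3·P8 via (6.525,11.32): [(0, 17.1583) (0, 14.6913) (11, 14.6683) (11, 20.3278)]  |A|=44.6959
10. canonical 4-gon: [(0, 17.1583) (0, 14.6913) (11, 14.6683) (11, 20.3278)]
11. shoelace: 44.6959

Area of P3's cell: 44.6959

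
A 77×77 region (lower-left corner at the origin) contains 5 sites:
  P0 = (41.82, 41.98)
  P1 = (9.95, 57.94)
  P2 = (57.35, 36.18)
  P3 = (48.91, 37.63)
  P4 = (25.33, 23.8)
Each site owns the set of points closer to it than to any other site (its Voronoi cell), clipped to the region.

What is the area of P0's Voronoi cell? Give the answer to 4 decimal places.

Area of P0's cell: 1052.2150

1. box [0,77]×[0,77]: [(0, 0) (77, 0) (77, 77) (0, 77)]
2. ⊥bis P0·P1 via (25.885,49.96): [(0.8658, 0) (77, 0) (77, 77) (39.4262, 77)]  |A|=4377.7572
3. ⊥bis P0·P2 via (49.585,39.08): [(0.8658, 0) (34.9898, 0) (63.747, 77) (39.4262, 77)]  |A|=2250.123
4. ⊥bis P0·P3 via (45.365,39.805): [(0.8658, 0) (20.943, 0) (56.842, 58.5111) (63.747, 77) (39.4262, 77)]  |A|=1839.178
5. ⊥bis P0·P4 via (33.575,32.89): [(22.4087, 43.0183) (38.4239, 28.4918) (56.842, 58.5111) (63.747, 77) (39.4262, 77)]  |A|=1052.215
6. canonical 5-gon: [(22.4087, 43.0183) (38.4239, 28.4918) (56.842, 58.5111) (63.747, 77) (39.4262, 77)]
7. shoelace: 1052.215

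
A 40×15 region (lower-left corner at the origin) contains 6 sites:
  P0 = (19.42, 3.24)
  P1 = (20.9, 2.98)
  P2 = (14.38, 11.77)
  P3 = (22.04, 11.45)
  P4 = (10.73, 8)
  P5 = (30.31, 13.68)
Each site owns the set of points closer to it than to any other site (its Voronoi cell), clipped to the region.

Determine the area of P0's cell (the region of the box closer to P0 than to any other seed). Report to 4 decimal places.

Area of P0's cell: 47.4860

1. box [0,40]×[0,15]: [(0, 0) (40, 0) (40, 15) (0, 15)]
2. ⊥bis P0·P1 via (20.16,3.11): [(0, 0) (19.6136, 0) (22.2488, 15) (0, 15)]  |A|=313.9682
3. ⊥bis P0·P2 via (16.9,7.505): [(4.1981, 0) (19.6136, 0) (21.3991, 10.1633)]  |A|=78.3366
4. ⊥bis P0·P3 via (20.73,7.345): [(18.0673, 8.1947) (4.1981, 0) (19.6136, 0) (20.8948, 7.2924)]  |A|=74.0505
5. ⊥bis P0·P4 via (15.075,5.62): [(18.0673, 8.1947) (15.7283, 6.8127) (11.9966, 0) (19.6136, 0) (20.8948, 7.2924)]  |A|=47.486
6. ⊥bis P0·P5 via (24.865,8.46): [(18.0673, 8.1947) (15.7283, 6.8127) (11.9966, 0) (19.6136, 0) (20.8948, 7.2924)]  |A|=47.486
7. canonical 5-gon: [(18.0673, 8.1947) (15.7283, 6.8127) (11.9966, 0) (19.6136, 0) (20.8948, 7.2924)]
8. shoelace: 47.486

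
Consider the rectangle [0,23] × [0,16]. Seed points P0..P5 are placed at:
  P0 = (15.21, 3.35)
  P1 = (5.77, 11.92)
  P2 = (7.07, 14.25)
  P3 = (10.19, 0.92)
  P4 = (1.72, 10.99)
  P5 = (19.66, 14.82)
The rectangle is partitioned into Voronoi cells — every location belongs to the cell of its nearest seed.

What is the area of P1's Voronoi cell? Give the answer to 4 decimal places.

Area of P1's cell: 44.1965

1. box [0,23]×[0,16]: [(0, 0) (23, 0) (23, 16) (0, 16)]
2. ⊥bis P1·P0 via (10.49,7.635): [(0, 0) (3.5586, 0) (18.0841, 16) (0, 16)]  |A|=173.1418
3. ⊥bis P1·P2 via (6.42,13.085): [(0, 0) (3.5586, 0) (12.4058, 9.7453) (1.1954, 16) (0, 16)]  |A|=120.3249
4. ⊥bis P1·P3 via (7.98,6.42): [(0, 3.2135) (10.195, 7.31) (12.4058, 9.7453) (1.1954, 16) (0, 16)]  |A|=90.9373
5. ⊥bis P1·P4 via (3.745,11.455): [(5.1613, 5.2874) (10.195, 7.31) (12.4058, 9.7453) (2.9226, 15.0363)]  |A|=44.1965
6. ⊥bis P1·P5 via (12.715,13.37): [(5.1613, 5.2874) (10.195, 7.31) (12.4058, 9.7453) (2.9226, 15.0363)]  |A|=44.1965
7. canonical 4-gon: [(5.1613, 5.2874) (10.195, 7.31) (12.4058, 9.7453) (2.9226, 15.0363)]
8. shoelace: 44.1965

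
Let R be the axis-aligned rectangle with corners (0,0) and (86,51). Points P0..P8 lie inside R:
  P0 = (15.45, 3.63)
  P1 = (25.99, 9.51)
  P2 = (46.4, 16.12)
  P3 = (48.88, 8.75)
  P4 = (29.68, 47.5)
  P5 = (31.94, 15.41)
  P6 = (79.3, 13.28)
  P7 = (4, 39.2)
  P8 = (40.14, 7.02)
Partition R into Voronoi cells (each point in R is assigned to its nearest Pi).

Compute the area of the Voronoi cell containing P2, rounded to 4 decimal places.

Area of P2's cell: 632.1579

1. box [0,86]×[0,51]: [(0, 0) (86, 0) (86, 51) (0, 51)]
2. ⊥bis P2·P0 via (30.925,9.875): [(34.9101, 0) (86, 0) (86, 51) (14.3288, 51)]  |A|=3130.4072
3. ⊥bis P2·P1 via (36.195,12.815): [(40.3453, 0) (86, 0) (86, 51) (23.8284, 51)]  |A|=2749.5719
4. ⊥bis P2·P3 via (47.64,12.435): [(37.4307, 8.9996) (86, 25.3431) (86, 51) (23.8284, 51)]  |A|=1928.6865
5. ⊥bis P2·P4 via (38.04,31.81): [(31.2201, 28.1762) (37.4307, 8.9996) (86, 25.3431) (86, 51) (74.0557, 51)]  |A|=1355.4975
6. ⊥bis P2·P5 via (39.17,15.765): [(38.3735, 31.9877) (39.4685, 9.6853) (86, 25.3431) (86, 51) (74.0557, 51)]  |A|=1251.9734
7. ⊥bis P2·P6 via (62.85,14.7): [(65.5943, 46.4916) (38.3735, 31.9877) (39.4685, 9.6853) (63.1037, 17.6385)]  |A|=642.5552
8. ⊥bis P2·P7 via (25.2,27.66): [(65.5943, 46.4916) (38.3735, 31.9877) (39.4685, 9.6853) (63.1037, 17.6385)]  |A|=642.5552
9. ⊥bis P2·P8 via (43.27,11.57): [(65.5943, 46.4916) (38.3735, 31.9877) (39.2399, 14.3424) (43.8611, 11.1634) (63.1037, 17.6385)]  |A|=632.1579
10. canonical 5-gon: [(65.5943, 46.4916) (38.3735, 31.9877) (39.2399, 14.3424) (43.8611, 11.1634) (63.1037, 17.6385)]
11. shoelace: 632.1579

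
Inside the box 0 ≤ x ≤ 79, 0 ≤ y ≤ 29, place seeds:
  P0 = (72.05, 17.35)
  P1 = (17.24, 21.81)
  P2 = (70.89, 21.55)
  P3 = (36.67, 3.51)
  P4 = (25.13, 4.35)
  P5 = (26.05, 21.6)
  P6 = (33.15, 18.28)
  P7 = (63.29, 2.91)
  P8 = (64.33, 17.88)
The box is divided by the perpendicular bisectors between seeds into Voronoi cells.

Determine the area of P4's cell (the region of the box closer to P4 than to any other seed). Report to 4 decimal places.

1. box [0,79]×[0,29]: [(0, 0) (79, 0) (79, 29) (0, 29)]
2. ⊥bis P4·P0 via (48.59,10.85): [(0, 0) (51.5962, 0) (43.5612, 29) (0, 29)]  |A|=1379.7824
3. ⊥bis P4·P1 via (21.185,13.08): [(0, 3.5067) (0, 0) (51.5962, 0) (44.9915, 23.8379)]  |A|=693.8585
4. ⊥bis P4·P2 via (48.01,12.95): [(44.0734, 23.4231) (0, 3.5067) (0, 0) (51.5962, 0) (48.003, 12.9686)]  |A|=688.2447
5. ⊥bis P4·P3 via (30.9,3.93): [(31.9191, 17.9306) (0, 3.5067) (0, 0) (30.6139, 0)]  |A|=330.4292
6. ⊥bis P4·P5 via (25.59,12.975): [(31.5353, 12.6579) (21.4422, 13.1962) (0, 3.5067) (0, 0) (30.6139, 0)]  |A|=303.7168
7. ⊥bis P4·P6 via (29.14,11.315): [(31.3451, 10.0454) (26.3248, 12.9358) (21.4422, 13.1962) (0, 3.5067) (0, 0) (30.6139, 0)]  |A|=296.8841
8. ⊥bis P4·P7 via (44.21,3.63): [(31.3451, 10.0454) (26.3248, 12.9358) (21.4422, 13.1962) (0, 3.5067) (0, 0) (30.6139, 0)]  |A|=296.8841
9. ⊥bis P4·P8 via (44.73,11.115): [(31.3451, 10.0454) (26.3248, 12.9358) (21.4422, 13.1962) (0, 3.5067) (0, 0) (30.6139, 0)]  |A|=296.8841
10. canonical 6-gon: [(31.3451, 10.0454) (26.3248, 12.9358) (21.4422, 13.1962) (0, 3.5067) (0, 0) (30.6139, 0)]
11. shoelace: 296.8841

Area of P4's cell: 296.8841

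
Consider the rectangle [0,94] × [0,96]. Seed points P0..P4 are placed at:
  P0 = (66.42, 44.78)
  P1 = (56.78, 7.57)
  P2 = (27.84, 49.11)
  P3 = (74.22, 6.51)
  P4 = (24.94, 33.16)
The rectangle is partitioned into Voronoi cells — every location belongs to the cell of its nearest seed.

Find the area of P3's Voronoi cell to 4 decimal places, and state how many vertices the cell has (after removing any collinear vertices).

Area of P3's cell: 777.6088 (4 vertices)

1. box [0,94]×[0,96]: [(0, 0) (94, 0) (94, 96) (0, 96)]
2. ⊥bis P3·P0 via (70.32,25.645): [(0, 11.3127) (0, 0) (94, 0) (94, 30.4713)]  |A|=1963.8512
3. ⊥bis P3·P1 via (65.5,7.04): [(66.5845, 24.8837) (65.0721, 0) (94, 0) (94, 30.4713)]  |A|=777.6088
4. ⊥bis P3·P2 via (51.03,27.81): [(66.5845, 24.8837) (65.0721, 0) (94, 0) (94, 30.4713)]  |A|=777.6088
5. ⊥bis P3·P4 via (49.58,19.835): [(66.5845, 24.8837) (65.0721, 0) (94, 0) (94, 30.4713)]  |A|=777.6088
6. canonical 4-gon: [(66.5845, 24.8837) (65.0721, 0) (94, 0) (94, 30.4713)]
7. shoelace: 777.6088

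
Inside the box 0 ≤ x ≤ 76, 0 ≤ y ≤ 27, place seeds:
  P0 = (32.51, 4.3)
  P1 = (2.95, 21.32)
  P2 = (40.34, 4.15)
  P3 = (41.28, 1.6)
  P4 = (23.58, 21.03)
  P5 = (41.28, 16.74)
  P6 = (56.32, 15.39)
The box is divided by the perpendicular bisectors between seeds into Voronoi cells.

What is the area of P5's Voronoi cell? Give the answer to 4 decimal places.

Area of P5's cell: 263.8971

1. box [0,76]×[0,27]: [(0, 0) (76, 0) (76, 27) (0, 27)]
2. ⊥bis P5·P0 via (36.895,10.52): [(51.8173, 0) (76, 0) (76, 27) (13.5186, 27)]  |A|=1169.9653
3. ⊥bis P5·P1 via (22.115,19.03): [(22.3255, 20.7913) (51.8173, 0) (76, 0) (76, 27) (23.0673, 27)]  |A|=1140.3226
4. ⊥bis P5·P2 via (40.81,10.445): [(22.3255, 20.7913) (36.5502, 10.763) (76, 7.8176) (76, 27) (23.0673, 27)]  |A|=855.9813
5. ⊥bis P5·P3 via (41.28,9.17): [(22.3255, 20.7913) (36.5502, 10.763) (57.8869, 9.17) (76, 9.17) (76, 27) (23.0673, 27)]  |A|=843.7334
6. ⊥bis P5·P4 via (32.43,18.885): [(31.35, 14.4291) (36.5502, 10.763) (57.8869, 9.17) (76, 9.17) (76, 27) (34.3969, 27)]  |A|=742.147
7. ⊥bis P5·P6 via (48.8,16.065): [(31.35, 14.4291) (36.5502, 10.763) (48.2457, 9.8898) (49.7815, 27) (34.3969, 27)]  |A|=263.8971
8. canonical 5-gon: [(31.35, 14.4291) (36.5502, 10.763) (48.2457, 9.8898) (49.7815, 27) (34.3969, 27)]
9. shoelace: 263.8971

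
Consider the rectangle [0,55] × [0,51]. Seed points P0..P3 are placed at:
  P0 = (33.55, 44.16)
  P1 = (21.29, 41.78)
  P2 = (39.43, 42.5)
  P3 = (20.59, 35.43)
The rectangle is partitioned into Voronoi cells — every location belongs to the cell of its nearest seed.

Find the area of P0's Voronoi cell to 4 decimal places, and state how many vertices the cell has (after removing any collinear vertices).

1. box [0,55]×[0,51]: [(0, 0) (55, 0) (55, 51) (0, 51)]
2. ⊥bis P0·P1 via (27.42,42.97): [(35.7616, 0) (55, 0) (55, 51) (25.8612, 51)]  |A|=1233.6185
3. ⊥bis P0·P2 via (36.49,43.33): [(31.0742, 24.1463) (38.6553, 51) (25.8612, 51)]  |A|=171.7856
4. ⊥bis P0·P3 via (27.07,39.795): [(28.4276, 37.7796) (33.0047, 30.9847) (38.6553, 51) (25.8612, 51)]  |A|=149.5765
5. canonical 4-gon: [(28.4276, 37.7796) (33.0047, 30.9847) (38.6553, 51) (25.8612, 51)]
6. shoelace: 149.5765

Area of P0's cell: 149.5765 (4 vertices)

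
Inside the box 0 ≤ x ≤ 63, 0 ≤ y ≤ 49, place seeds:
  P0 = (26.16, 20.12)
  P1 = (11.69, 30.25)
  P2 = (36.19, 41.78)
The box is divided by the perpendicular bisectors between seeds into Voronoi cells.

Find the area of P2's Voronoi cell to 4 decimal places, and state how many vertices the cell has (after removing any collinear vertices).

1. box [0,63]×[0,49]: [(0, 0) (63, 0) (63, 49) (0, 49)]
2. ⊥bis P2·P0 via (31.175,30.95): [(0, 45.3861) (63, 16.2129) (63, 49) (0, 49)]  |A|=1146.6313
3. ⊥bis P2·P1 via (23.94,36.015): [(24.9718, 33.8225) (63, 16.2129) (63, 49) (17.8291, 49)]  |A|=966.2072
4. canonical 4-gon: [(24.9718, 33.8225) (63, 16.2129) (63, 49) (17.8291, 49)]
5. shoelace: 966.2072

Area of P2's cell: 966.2072 (4 vertices)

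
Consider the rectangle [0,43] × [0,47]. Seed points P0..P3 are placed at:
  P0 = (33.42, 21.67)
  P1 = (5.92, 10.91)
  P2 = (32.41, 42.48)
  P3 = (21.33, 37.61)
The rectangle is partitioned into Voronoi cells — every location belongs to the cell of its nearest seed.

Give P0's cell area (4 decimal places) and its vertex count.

1. box [0,43]×[0,47]: [(0, 0) (43, 0) (43, 47) (0, 47)]
2. ⊥bis P0·P1 via (19.67,16.29): [(26.0438, 0) (43, 0) (43, 47) (7.654, 47)]  |A|=1229.1006
3. ⊥bis P0·P2 via (32.915,32.075): [(13.8557, 31.15) (26.0438, 0) (43, 0) (43, 32.5645)]  |A|=738.6264
4. ⊥bis P0·P3 via (27.375,29.64): [(30.4262, 31.9542) (17.4052, 22.0782) (26.0438, 0) (43, 0) (43, 32.5645)]  |A|=662.0376
5. canonical 5-gon: [(30.4262, 31.9542) (17.4052, 22.0782) (26.0438, 0) (43, 0) (43, 32.5645)]
6. shoelace: 662.0376

Area of P0's cell: 662.0376 (5 vertices)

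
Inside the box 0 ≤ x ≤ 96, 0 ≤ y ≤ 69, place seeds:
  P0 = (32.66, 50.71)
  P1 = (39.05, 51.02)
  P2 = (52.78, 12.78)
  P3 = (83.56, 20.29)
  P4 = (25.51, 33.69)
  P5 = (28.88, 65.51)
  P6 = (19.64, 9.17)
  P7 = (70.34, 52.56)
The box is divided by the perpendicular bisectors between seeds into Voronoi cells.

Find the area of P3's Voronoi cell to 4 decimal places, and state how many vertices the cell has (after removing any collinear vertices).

1. box [0,96]×[0,69]: [(0, 0) (96, 0) (96, 69) (0, 69)]
2. ⊥bis P3·P0 via (58.11,35.5): [(36.8937, 0) (96, 0) (96, 69) (78.131, 69)]  |A|=2655.6473
3. ⊥bis P3·P1 via (61.305,35.655): [(38.2153, 2.2114) (36.8937, 0) (96, 0) (96, 69) (84.3266, 69)]  |A|=2448.7501
4. ⊥bis P3·P2 via (68.17,16.535): [(62.9305, 38.0094) (72.2044, 0) (96, 0) (96, 69) (84.3266, 69)]  |A|=1774.01
5. ⊥bis P3·P4 via (54.535,26.99): [(62.9305, 38.0094) (72.2044, 0) (96, 0) (96, 69) (84.3266, 69)]  |A|=1774.01
6. ⊥bis P3·P5 via (56.22,42.9): [(62.9305, 38.0094) (72.2044, 0) (96, 0) (96, 69) (84.3266, 69)]  |A|=1774.01
7. ⊥bis P3·P6 via (51.6,14.73): [(62.9305, 38.0094) (72.2044, 0) (96, 0) (96, 69) (84.3266, 69)]  |A|=1774.01
8. ⊥bis P3·P7 via (76.95,36.425): [(64.5559, 31.3475) (72.2044, 0) (96, 0) (96, 44.2292)]  |A|=1068.3406
9. canonical 4-gon: [(64.5559, 31.3475) (72.2044, 0) (96, 0) (96, 44.2292)]
10. shoelace: 1068.3406

Area of P3's cell: 1068.3406 (4 vertices)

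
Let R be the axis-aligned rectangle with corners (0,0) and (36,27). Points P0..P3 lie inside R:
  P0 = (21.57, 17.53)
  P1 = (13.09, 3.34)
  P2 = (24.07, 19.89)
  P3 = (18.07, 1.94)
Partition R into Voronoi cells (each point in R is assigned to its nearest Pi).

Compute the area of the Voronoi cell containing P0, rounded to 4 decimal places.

1. box [0,36]×[0,27]: [(0, 0) (36, 0) (36, 27) (0, 27)]
2. ⊥bis P0·P1 via (17.33,10.435): [(0, 20.7915) (34.7914, 0) (36, 0) (36, 27) (0, 27)]  |A|=610.3177
3. ⊥bis P0·P2 via (22.82,18.71): [(0, 20.7915) (34.7914, 0) (36, 0) (36, 4.7481) (14.9942, 27) (0, 27)]  |A|=376.6091
4. ⊥bis P0·P3 via (19.82,9.735): [(0, 20.7915) (17.7079, 10.2092) (34.3776, 6.4668) (14.9942, 27) (0, 27)]  |A|=315.7241
5. canonical 5-gon: [(0, 20.7915) (17.7079, 10.2092) (34.3776, 6.4668) (14.9942, 27) (0, 27)]
6. shoelace: 315.7241

Area of P0's cell: 315.7241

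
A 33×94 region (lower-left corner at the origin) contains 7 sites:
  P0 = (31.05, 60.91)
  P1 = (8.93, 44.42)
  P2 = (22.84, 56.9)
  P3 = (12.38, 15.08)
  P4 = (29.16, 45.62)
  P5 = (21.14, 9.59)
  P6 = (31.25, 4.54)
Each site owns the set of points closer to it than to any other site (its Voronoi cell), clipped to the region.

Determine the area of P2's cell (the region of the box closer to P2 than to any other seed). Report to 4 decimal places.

Area of P2's cell: 750.2029

1. box [0,33]×[0,94]: [(0, 0) (33, 0) (33, 94) (0, 94)]
2. ⊥bis P2·P0 via (26.945,58.905): [(0, 0) (33, 0) (33, 46.5081) (9.8036, 94) (0, 94)]  |A|=2551.1793
3. ⊥bis P2·P1 via (15.885,50.66): [(0, 68.3652) (33, 31.5839) (33, 46.5081) (9.8036, 94) (0, 94)]  |A|=902.0198
4. ⊥bis P2·P3 via (17.61,35.99): [(0, 68.3652) (32.356, 32.3017) (33, 32.1407) (33, 46.5081) (9.8036, 94) (0, 94)]  |A|=901.8405
5. ⊥bis P2·P4 via (26,51.26): [(0, 68.3652) (18.9105, 47.2879) (29.6737, 53.3183) (9.8036, 94) (0, 94)]  |A|=750.2029
6. ⊥bis P2·P5 via (21.99,33.245): [(0, 68.3652) (18.9105, 47.2879) (29.6737, 53.3183) (9.8036, 94) (0, 94)]  |A|=750.2029
7. ⊥bis P2·P6 via (27.045,30.72): [(0, 68.3652) (18.9105, 47.2879) (29.6737, 53.3183) (9.8036, 94) (0, 94)]  |A|=750.2029
8. canonical 5-gon: [(0, 68.3652) (18.9105, 47.2879) (29.6737, 53.3183) (9.8036, 94) (0, 94)]
9. shoelace: 750.2029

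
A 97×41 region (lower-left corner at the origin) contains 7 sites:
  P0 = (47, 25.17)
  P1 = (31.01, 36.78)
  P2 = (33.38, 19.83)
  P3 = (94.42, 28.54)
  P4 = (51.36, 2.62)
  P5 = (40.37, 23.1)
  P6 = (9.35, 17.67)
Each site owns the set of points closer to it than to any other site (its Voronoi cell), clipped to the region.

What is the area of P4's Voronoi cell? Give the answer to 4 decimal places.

1. box [0,97]×[0,41]: [(0, 0) (97, 0) (97, 41) (0, 41)]
2. ⊥bis P4·P0 via (49.18,13.895): [(0, 4.3861) (0, 0) (97, 0) (97, 23.1409)]  |A|=1335.0618
3. ⊥bis P4·P1 via (41.185,19.7): [(22.9166, 8.817) (8.1161, 0) (97, 0) (97, 23.1409)]  |A|=1249.0243
4. ⊥bis P4·P2 via (42.37,11.225): [(43.9595, 12.8856) (31.6257, 0) (97, 0) (97, 23.1409)]  |A|=1034.8969
5. ⊥bis P4·P3 via (72.89,15.58): [(71.3267, 18.177) (43.9595, 12.8856) (31.6257, 0) (82.2684, 0)]  |A|=603.957
6. ⊥bis P4·P5 via (45.865,12.86): [(71.3267, 18.177) (47.0129, 13.476) (41.8967, 10.7305) (31.6257, 0) (82.2684, 0)]  |A|=601.2757
7. ⊥bis P4·P6 via (30.355,10.145): [(71.3267, 18.177) (47.0129, 13.476) (41.8967, 10.7305) (31.6257, 0) (82.2684, 0)]  |A|=601.2757
8. canonical 5-gon: [(71.3267, 18.177) (47.0129, 13.476) (41.8967, 10.7305) (31.6257, 0) (82.2684, 0)]
9. shoelace: 601.2757

Area of P4's cell: 601.2757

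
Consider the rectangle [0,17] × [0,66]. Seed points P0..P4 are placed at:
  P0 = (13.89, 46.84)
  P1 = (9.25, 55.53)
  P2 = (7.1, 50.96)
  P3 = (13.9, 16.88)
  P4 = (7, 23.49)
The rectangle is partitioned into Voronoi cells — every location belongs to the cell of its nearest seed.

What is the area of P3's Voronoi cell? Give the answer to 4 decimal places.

1. box [0,17]×[0,66]: [(0, 0) (17, 0) (17, 66) (0, 66)]
2. ⊥bis P3·P0 via (13.895,31.86): [(0, 31.8554) (0, 0) (17, 0) (17, 31.861)]  |A|=541.5894
3. ⊥bis P3·P1 via (11.575,36.205): [(0, 31.8554) (0, 0) (17, 0) (17, 31.861)]  |A|=541.5894
4. ⊥bis P3·P2 via (10.5,33.92): [(0.1528, 31.8554) (0, 31.8249) (0, 0) (17, 0) (17, 31.861)]  |A|=541.5871
5. ⊥bis P3·P4 via (10.45,20.185): [(0, 9.2765) (0, 0) (17, 0) (17, 27.0224)]  |A|=308.5406
6. canonical 4-gon: [(0, 9.2765) (0, 0) (17, 0) (17, 27.0224)]
7. shoelace: 308.5406

Area of P3's cell: 308.5406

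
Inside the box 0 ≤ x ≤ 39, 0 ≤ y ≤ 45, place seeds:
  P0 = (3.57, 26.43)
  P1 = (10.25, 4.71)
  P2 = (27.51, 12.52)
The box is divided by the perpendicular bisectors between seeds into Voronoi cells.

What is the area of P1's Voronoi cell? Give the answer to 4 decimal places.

Area of P1's cell: 302.9748

1. box [0,39]×[0,45]: [(0, 0) (39, 0) (39, 45) (0, 45)]
2. ⊥bis P1·P0 via (6.91,15.57): [(0, 13.4448) (0, 0) (39, 0) (39, 25.4393)]  |A|=758.2404
3. ⊥bis P1·P2 via (18.88,8.615): [(14.6551, 17.952) (0, 13.4448) (0, 0) (22.7782, 0)]  |A|=302.9748
4. canonical 4-gon: [(14.6551, 17.952) (0, 13.4448) (0, 0) (22.7782, 0)]
5. shoelace: 302.9748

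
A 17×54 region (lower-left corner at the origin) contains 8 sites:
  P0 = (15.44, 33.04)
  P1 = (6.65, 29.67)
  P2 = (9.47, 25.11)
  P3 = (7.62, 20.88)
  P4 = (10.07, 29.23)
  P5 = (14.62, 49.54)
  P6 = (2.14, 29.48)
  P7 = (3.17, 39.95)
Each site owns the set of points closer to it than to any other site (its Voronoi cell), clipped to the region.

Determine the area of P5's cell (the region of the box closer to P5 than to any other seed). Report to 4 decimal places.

1. box [0,17]×[0,54]: [(0, 0) (17, 0) (17, 54) (0, 54)]
2. ⊥bis P5·P0 via (15.03,41.29): [(0, 40.5431) (17, 41.3879) (17, 54) (0, 54)]  |A|=221.5869
3. ⊥bis P5·P1 via (10.635,39.605): [(0, 43.8708) (7.3817, 40.9099) (17, 41.3879) (17, 54) (0, 54)]  |A|=209.3047
4. ⊥bis P5·P2 via (12.045,37.325): [(0, 43.8708) (7.3817, 40.9099) (17, 41.3879) (17, 54) (0, 54)]  |A|=209.3047
5. ⊥bis P5·P3 via (11.12,35.21): [(0, 43.8708) (7.3817, 40.9099) (17, 41.3879) (17, 54) (0, 54)]  |A|=209.3047
6. ⊥bis P5·P4 via (12.345,39.385): [(0, 43.8708) (7.3817, 40.9099) (17, 41.3879) (17, 54) (0, 54)]  |A|=209.3047
7. ⊥bis P5·P6 via (8.38,39.51): [(0, 44.7235) (3.8579, 42.3233) (7.3817, 40.9099) (17, 41.3879) (17, 54) (0, 54)]  |A|=207.6598
8. ⊥bis P5·P7 via (8.895,44.745): [(11.9183, 41.1354) (17, 41.3879) (17, 54) (1.1434, 54)]  |A|=134.0402
9. canonical 4-gon: [(11.9183, 41.1354) (17, 41.3879) (17, 54) (1.1434, 54)]
10. shoelace: 134.0402

Area of P5's cell: 134.0402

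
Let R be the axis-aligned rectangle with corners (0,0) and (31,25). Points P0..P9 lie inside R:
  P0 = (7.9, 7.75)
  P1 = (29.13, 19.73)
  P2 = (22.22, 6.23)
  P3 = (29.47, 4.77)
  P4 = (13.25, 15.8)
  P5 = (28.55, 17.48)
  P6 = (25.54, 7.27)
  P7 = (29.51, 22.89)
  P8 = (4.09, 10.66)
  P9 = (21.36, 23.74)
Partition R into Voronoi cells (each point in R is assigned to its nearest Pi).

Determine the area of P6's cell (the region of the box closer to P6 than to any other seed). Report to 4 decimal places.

1. box [0,31]×[0,25]: [(0, 0) (31, 0) (31, 25) (0, 25)]
2. ⊥bis P6·P0 via (16.72,7.51): [(16.5156, 0) (31, 0) (31, 25) (17.1959, 25)]  |A|=353.6054
3. ⊥bis P6·P1 via (27.335,13.5): [(16.9643, 16.488) (16.5156, 0) (31, 0) (31, 12.444)]  |A|=206.7396
4. ⊥bis P6·P2 via (23.88,6.75): [(21.213, 15.2639) (25.9945, 0) (31, 0) (31, 12.444)]  |A|=99.0969
5. ⊥bis P6·P3 via (27.505,6.02): [(21.213, 15.2639) (25.2293, 2.4426) (31, 11.5141) (31, 12.444)]  |A|=59.7613
6. ⊥bis P6·P4 via (19.395,11.535): [(21.8547, 15.079) (21.4525, 14.4994) (25.2293, 2.4426) (31, 11.5141) (31, 12.444)]  |A|=59.5381
7. ⊥bis P6·P5 via (27.045,12.375): [(21.6166, 13.9753) (25.2293, 2.4426) (30.8366, 11.2572)]  |A|=48.2556
8. ⊥bis P6·P7 via (27.525,15.08): [(21.6166, 13.9753) (25.2293, 2.4426) (30.8366, 11.2572)]  |A|=48.2556
9. ⊥bis P6·P8 via (14.815,8.965): [(21.6166, 13.9753) (25.2293, 2.4426) (30.8366, 11.2572)]  |A|=48.2556
10. ⊥bis P6·P9 via (23.45,15.505): [(21.6166, 13.9753) (25.2293, 2.4426) (30.8366, 11.2572)]  |A|=48.2556
11. canonical 3-gon: [(21.6166, 13.9753) (25.2293, 2.4426) (30.8366, 11.2572)]
12. shoelace: 48.2556

Area of P6's cell: 48.2556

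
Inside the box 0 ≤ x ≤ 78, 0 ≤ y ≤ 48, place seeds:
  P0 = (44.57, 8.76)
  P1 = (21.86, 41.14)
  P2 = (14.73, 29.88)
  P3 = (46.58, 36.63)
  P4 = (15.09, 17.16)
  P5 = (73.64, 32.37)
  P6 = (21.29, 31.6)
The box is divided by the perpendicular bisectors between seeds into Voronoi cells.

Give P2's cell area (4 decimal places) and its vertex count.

1. box [0,78]×[0,48]: [(0, 0) (78, 0) (78, 48) (0, 48)]
2. ⊥bis P2·P0 via (29.65,19.32): [(0, 0) (15.9758, 0) (49.949, 48) (0, 48)]  |A|=1582.1945
3. ⊥bis P2·P1 via (18.295,35.51): [(0, 47.0947) (0, 0) (15.9758, 0) (34.0485, 25.5346)]  |A|=1005.7204
4. ⊥bis P2·P3 via (30.655,33.255): [(32.0188, 26.8199) (0, 47.0947) (0, 0) (15.9758, 0) (32.6961, 23.6238)]  |A|=1002.9121
5. ⊥bis P2·P4 via (14.91,23.52): [(32.612, 24.021) (32.0188, 26.8199) (0, 47.0947) (0, 23.098)]  |A|=430.0843
6. ⊥bis P2·P5 via (44.185,31.125): [(32.612, 24.021) (32.0188, 26.8199) (0, 47.0947) (0, 23.098)]  |A|=430.0843
7. ⊥bis P2·P6 via (18.01,30.74): [(19.8663, 23.6603) (16.4536, 36.676) (0, 47.0947) (0, 23.098)]  |A|=327.6621
8. canonical 4-gon: [(19.8663, 23.6603) (16.4536, 36.676) (0, 47.0947) (0, 23.098)]
9. shoelace: 327.6621

Area of P2's cell: 327.6621 (4 vertices)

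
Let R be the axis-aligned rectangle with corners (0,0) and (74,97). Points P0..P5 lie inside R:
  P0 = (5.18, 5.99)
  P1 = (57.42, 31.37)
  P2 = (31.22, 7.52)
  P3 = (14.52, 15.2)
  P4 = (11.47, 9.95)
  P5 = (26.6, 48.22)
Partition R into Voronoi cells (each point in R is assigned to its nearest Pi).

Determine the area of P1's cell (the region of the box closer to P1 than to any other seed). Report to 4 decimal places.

1. box [0,74]×[0,97]: [(0, 0) (74, 0) (74, 97) (0, 97)]
2. ⊥bis P1·P0 via (31.3,18.68): [(0, 83.1052) (40.3754, 0) (74, 0) (74, 97) (0, 97)]  |A|=5500.2972
3. ⊥bis P1·P2 via (44.32,19.445): [(0, 83.1052) (15.6007, 50.9941) (62.0209, 0) (74, 0) (74, 97) (0, 97)]  |A|=4948.4011
4. ⊥bis P1·P3 via (35.97,23.285): [(32.5395, 32.3862) (62.0209, 0) (74, 0) (74, 97) (8.1851, 97)]  |A|=4331.0857
5. ⊥bis P1·P4 via (34.445,20.66): [(32.5395, 32.3862) (62.0209, 0) (74, 0) (74, 97) (8.1851, 97)]  |A|=4331.0857
6. ⊥bis P1·P5 via (42.01,39.795): [(35.9257, 28.6664) (62.0209, 0) (74, 0) (74, 97) (73.2853, 97)]  |A|=2042.7206
7. canonical 5-gon: [(35.9257, 28.6664) (62.0209, 0) (74, 0) (74, 97) (73.2853, 97)]
8. shoelace: 2042.7206

Area of P1's cell: 2042.7206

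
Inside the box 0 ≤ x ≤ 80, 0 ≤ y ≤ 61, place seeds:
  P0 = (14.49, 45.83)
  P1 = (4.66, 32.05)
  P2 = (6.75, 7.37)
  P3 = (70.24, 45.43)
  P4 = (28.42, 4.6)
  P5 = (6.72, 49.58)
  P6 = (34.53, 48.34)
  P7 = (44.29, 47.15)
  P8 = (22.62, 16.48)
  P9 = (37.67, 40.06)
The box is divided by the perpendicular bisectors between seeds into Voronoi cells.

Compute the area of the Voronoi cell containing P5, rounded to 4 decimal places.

Area of P5's cell: 243.4982

1. box [0,80]×[0,61]: [(0, 0) (80, 0) (80, 61) (0, 61)]
2. ⊥bis P5·P0 via (10.605,47.705): [(0, 25.7314) (17.0215, 61) (0, 61)]  |A|=300.162
3. ⊥bis P5·P1 via (5.69,40.815): [(0, 41.4836) (7.1944, 40.6382) (17.0215, 61) (0, 61)]  |A|=243.4982
4. ⊥bis P5·P2 via (6.735,28.475): [(0, 41.4836) (7.1944, 40.6382) (17.0215, 61) (0, 61)]  |A|=243.4982
5. ⊥bis P5·P3 via (38.48,47.505): [(0, 41.4836) (7.1944, 40.6382) (17.0215, 61) (0, 61)]  |A|=243.4982
6. ⊥bis P5·P4 via (17.57,27.09): [(0, 41.4836) (7.1944, 40.6382) (17.0215, 61) (0, 61)]  |A|=243.4982
7. ⊥bis P5·P6 via (20.625,48.96): [(0, 41.4836) (7.1944, 40.6382) (17.0215, 61) (0, 61)]  |A|=243.4982
8. ⊥bis P5·P7 via (25.505,48.365): [(0, 41.4836) (7.1944, 40.6382) (17.0215, 61) (0, 61)]  |A|=243.4982
9. ⊥bis P5·P8 via (14.67,33.03): [(0, 41.4836) (7.1944, 40.6382) (17.0215, 61) (0, 61)]  |A|=243.4982
10. ⊥bis P5·P9 via (22.195,44.82): [(0, 41.4836) (7.1944, 40.6382) (17.0215, 61) (0, 61)]  |A|=243.4982
11. canonical 4-gon: [(0, 41.4836) (7.1944, 40.6382) (17.0215, 61) (0, 61)]
12. shoelace: 243.4982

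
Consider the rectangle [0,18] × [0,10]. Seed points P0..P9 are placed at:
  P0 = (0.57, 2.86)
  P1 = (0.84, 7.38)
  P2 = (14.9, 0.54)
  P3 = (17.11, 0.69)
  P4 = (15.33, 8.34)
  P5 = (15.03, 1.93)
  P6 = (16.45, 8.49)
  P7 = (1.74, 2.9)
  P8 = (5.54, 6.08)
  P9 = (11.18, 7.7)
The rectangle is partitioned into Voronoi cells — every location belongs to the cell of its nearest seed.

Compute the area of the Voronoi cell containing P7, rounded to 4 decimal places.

Area of P7's cell: 21.2530

1. box [0,18]×[0,10]: [(0, 0) (18, 0) (18, 10) (0, 10)]
2. ⊥bis P7·P0 via (1.155,2.88): [(1.2535, 0) (18, 0) (18, 10) (0.9116, 10)]  |A|=169.1748
3. ⊥bis P7·P1 via (1.29,5.14): [(1.0792, 5.0976) (1.2535, 0) (18, 0) (18, 8.4969)]  |A|=114.5714
4. ⊥bis P7·P2 via (8.32,1.72): [(9.219, 6.7329) (1.0792, 5.0976) (1.2535, 0) (8.0116, 0)]  |A|=43.64
5. ⊥bis P7·P3 via (9.425,1.795): [(9.219, 6.7329) (1.0792, 5.0976) (1.2535, 0) (8.0116, 0)]  |A|=43.64
6. ⊥bis P7·P4 via (8.535,5.62): [(8.8695, 4.7843) (8.1736, 6.5229) (1.0792, 5.0976) (1.2535, 0) (8.0116, 0)]  |A|=42.6582
7. ⊥bis P7·P5 via (8.385,2.415): [(8.3441, 1.8542) (8.606, 5.4427) (8.1736, 6.5229) (1.0792, 5.0976) (1.2535, 0) (8.0116, 0)]  |A|=42.0992
8. ⊥bis P7·P6 via (9.095,5.695): [(8.3441, 1.8542) (8.606, 5.4427) (8.1736, 6.5229) (1.0792, 5.0976) (1.2535, 0) (8.0116, 0)]  |A|=42.0992
9. ⊥bis P7·P8 via (3.64,4.49): [(2.8361, 5.4506) (1.0792, 5.0976) (1.2535, 0) (7.3974, 0)]  |A|=21.253
10. ⊥bis P7·P9 via (6.46,5.3): [(2.8361, 5.4506) (1.0792, 5.0976) (1.2535, 0) (7.3974, 0)]  |A|=21.253
11. canonical 4-gon: [(2.8361, 5.4506) (1.0792, 5.0976) (1.2535, 0) (7.3974, 0)]
12. shoelace: 21.253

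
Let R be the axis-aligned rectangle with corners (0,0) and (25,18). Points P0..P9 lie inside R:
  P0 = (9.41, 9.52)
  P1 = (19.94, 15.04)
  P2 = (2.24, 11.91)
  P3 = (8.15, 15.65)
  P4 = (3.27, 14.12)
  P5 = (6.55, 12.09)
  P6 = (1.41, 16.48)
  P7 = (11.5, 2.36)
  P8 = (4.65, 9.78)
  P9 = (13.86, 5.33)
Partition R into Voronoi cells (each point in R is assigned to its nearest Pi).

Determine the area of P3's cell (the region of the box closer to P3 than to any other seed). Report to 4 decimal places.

1. box [0,25]×[0,18]: [(0, 0) (25, 0) (25, 18) (0, 18)]
2. ⊥bis P3·P0 via (8.78,12.585): [(0, 10.7803) (25, 15.919) (25, 18) (0, 18)]  |A|=116.2592
3. ⊥bis P3·P1 via (14.045,15.345): [(0, 10.7803) (13.9573, 13.6492) (14.1824, 18) (0, 18)]  |A|=81.2362
4. ⊥bis P3·P2 via (5.195,13.78): [(6.2768, 12.0705) (13.9573, 13.6492) (14.1824, 18) (2.5245, 18)]  |A|=51.0933
5. ⊥bis P3·P4 via (5.71,14.885): [(6.5733, 12.1314) (13.9573, 13.6492) (14.1824, 18) (4.7334, 18)]  |A|=43.6184
6. ⊥bis P3·P5 via (7.35,13.87): [(5.8114, 14.5615) (9.7606, 12.7866) (13.9573, 13.6492) (14.1824, 18) (4.7334, 18)]  |A|=39.4961
7. ⊥bis P3·P6 via (4.78,16.065): [(4.9379, 17.3475) (5.8114, 14.5615) (9.7606, 12.7866) (13.9573, 13.6492) (14.1824, 18) (5.0183, 18)]  |A|=39.4032
8. ⊥bis P3·P7 via (9.825,9.005): [(4.9379, 17.3475) (5.8114, 14.5615) (9.7606, 12.7866) (13.9573, 13.6492) (14.1824, 18) (5.0183, 18)]  |A|=39.4032
9. ⊥bis P3·P8 via (6.4,12.715): [(4.9379, 17.3475) (5.8114, 14.5615) (9.7606, 12.7866) (13.9573, 13.6492) (14.1824, 18) (5.0183, 18)]  |A|=39.4032
10. ⊥bis P3·P9 via (11.005,10.49): [(4.9379, 17.3475) (5.8114, 14.5615) (9.7606, 12.7866) (13.9573, 13.6492) (14.1824, 18) (5.0183, 18)]  |A|=39.4032
11. canonical 6-gon: [(4.9379, 17.3475) (5.8114, 14.5615) (9.7606, 12.7866) (13.9573, 13.6492) (14.1824, 18) (5.0183, 18)]
12. shoelace: 39.4032

Area of P3's cell: 39.4032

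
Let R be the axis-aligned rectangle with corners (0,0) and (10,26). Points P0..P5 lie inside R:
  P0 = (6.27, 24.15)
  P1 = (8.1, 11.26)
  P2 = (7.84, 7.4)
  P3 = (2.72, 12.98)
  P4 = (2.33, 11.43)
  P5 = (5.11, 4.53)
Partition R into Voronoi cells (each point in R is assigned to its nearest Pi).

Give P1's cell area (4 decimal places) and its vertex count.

1. box [0,10]×[0,26]: [(0, 0) (10, 0) (10, 26) (0, 26)]
2. ⊥bis P1·P0 via (7.185,17.705): [(0, 16.6849) (0, 0) (10, 0) (10, 18.1046)]  |A|=173.9479
3. ⊥bis P1·P2 via (7.97,9.33): [(0, 16.6849) (0, 9.8668) (10, 9.1933) (10, 18.1046)]  |A|=78.6474
4. ⊥bis P1·P3 via (5.41,12.12): [(7.196, 17.7066) (4.5908, 9.5576) (10, 9.1933) (10, 18.1046)]  |A|=35.0079
5. ⊥bis P1·P4 via (5.215,11.345): [(7.196, 17.7066) (5.2204, 11.5268) (5.1612, 9.5192) (10, 9.1933) (10, 18.1046)]  |A|=34.4341
6. ⊥bis P1·P5 via (6.605,7.895): [(7.196, 17.7066) (5.2204, 11.5268) (5.1612, 9.5192) (10, 9.1933) (10, 18.1046)]  |A|=34.4341
7. canonical 5-gon: [(7.196, 17.7066) (5.2204, 11.5268) (5.1612, 9.5192) (10, 9.1933) (10, 18.1046)]
8. shoelace: 34.4341

Area of P1's cell: 34.4341 (5 vertices)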